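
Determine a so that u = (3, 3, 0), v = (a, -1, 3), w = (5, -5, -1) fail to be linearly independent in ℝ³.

a = -31

The vectors are dependent exactly when the determinant of the matrix with rows u, v, w vanishes.
Cofactor expansion gives det = 3*a + 93.
This vanishes exactly when a = -31.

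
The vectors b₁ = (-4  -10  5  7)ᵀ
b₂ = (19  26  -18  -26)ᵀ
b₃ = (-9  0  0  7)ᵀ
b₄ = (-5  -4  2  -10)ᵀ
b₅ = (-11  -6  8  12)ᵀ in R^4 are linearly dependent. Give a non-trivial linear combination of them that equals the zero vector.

2b₁ + b₂ + b₅ = 0

Write the vectors as columns of a matrix and find a nonzero vector in its null space.
A generator of the null space is (2, 1, 0, 0, 1).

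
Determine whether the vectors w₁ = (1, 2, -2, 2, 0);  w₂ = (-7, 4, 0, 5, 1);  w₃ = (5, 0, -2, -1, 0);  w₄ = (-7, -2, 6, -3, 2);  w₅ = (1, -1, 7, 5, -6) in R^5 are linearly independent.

Form the 5×5 matrix with these as columns; its determinant is 66.
A nonzero determinant means the columns are linearly independent.

linearly independent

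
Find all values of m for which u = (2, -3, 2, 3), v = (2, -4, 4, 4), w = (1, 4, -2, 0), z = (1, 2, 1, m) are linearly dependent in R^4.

m = 3/2

The set is linearly dependent precisely when det[u; v; w; z] = 0.
The determinant works out to 24 - 16*m.
Solving 24 - 16*m = 0 yields m = 3/2.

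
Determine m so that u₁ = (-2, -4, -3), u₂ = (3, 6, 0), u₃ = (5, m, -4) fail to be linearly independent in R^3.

m = 10

Dependence holds iff the 3×3 matrix [u₁ u₂ u₃] is singular.
Expanding, det = 90 - 9*m.
Setting this to zero gives m = 10.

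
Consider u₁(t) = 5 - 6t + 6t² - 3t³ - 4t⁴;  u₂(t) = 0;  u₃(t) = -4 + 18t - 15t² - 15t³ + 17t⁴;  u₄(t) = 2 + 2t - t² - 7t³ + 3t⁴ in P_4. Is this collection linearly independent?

Take coordinates with respect to the standard basis {1, t, …, t⁴}.
One of the vectors is the zero vector, so the set is linearly dependent.

linearly dependent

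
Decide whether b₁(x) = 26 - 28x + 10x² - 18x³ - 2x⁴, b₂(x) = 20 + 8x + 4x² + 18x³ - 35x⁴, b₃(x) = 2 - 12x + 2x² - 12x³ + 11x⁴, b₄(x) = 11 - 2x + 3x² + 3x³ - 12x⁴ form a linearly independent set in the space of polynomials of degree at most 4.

linearly dependent

Take coordinates with respect to the standard basis {1, x, …, x⁴}.
Row-reduce the matrix whose columns are b₁, b₂, b₃, b₄.
The reduction yields 2 nonzero rows, so the rank is 2.
Since rank 2 < 4, the set is linearly dependent.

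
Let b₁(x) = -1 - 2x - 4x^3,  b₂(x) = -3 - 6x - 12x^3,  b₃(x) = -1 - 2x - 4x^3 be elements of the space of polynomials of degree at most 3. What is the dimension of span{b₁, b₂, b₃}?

dim = 1

Use coordinates relative to {1, x, …, x^3}.
Row-reduce the 3×4 matrix with these as rows.
Reduction leaves 1 leading entry, giving rank 1.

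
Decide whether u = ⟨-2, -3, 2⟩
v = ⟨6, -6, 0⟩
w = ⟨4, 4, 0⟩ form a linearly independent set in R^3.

linearly independent

Row-reduce the matrix whose columns are u, v, w.
The reduction yields 3 nonzero rows, so the rank is 3.
Since rank = 3 (the number of vectors), the set is linearly independent.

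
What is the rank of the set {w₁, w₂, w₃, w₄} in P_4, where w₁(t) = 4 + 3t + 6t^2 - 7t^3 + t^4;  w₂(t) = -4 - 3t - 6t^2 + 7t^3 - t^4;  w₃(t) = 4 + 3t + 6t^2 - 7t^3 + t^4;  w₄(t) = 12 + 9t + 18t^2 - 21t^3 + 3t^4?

Pass to coordinate vectors with respect to the basis {1, t, …, t^4}.
Put the 5×4 matrix [w₁|w₂|w₃|w₄] into echelon form.
The echelon form has 1 nonzero row, so the rank is 1.

1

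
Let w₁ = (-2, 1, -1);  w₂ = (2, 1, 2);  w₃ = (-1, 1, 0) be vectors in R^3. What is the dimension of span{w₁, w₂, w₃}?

3

Row-reduce the 3×3 matrix with these as rows.
Reduction leaves 3 leading entries, giving rank 3.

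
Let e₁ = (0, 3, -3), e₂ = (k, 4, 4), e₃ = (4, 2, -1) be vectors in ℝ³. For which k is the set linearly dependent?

k = 32

The set is linearly dependent precisely when det[e₁; e₂; e₃] = 0.
Cofactor expansion gives det = 96 - 3*k.
Solving 96 - 3*k = 0 yields k = 32.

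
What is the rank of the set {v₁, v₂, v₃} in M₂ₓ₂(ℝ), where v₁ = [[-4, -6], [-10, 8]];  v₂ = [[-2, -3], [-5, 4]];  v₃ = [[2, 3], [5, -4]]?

Use coordinates relative to {E₁₁, E₁₂, E₂₁, E₂₂}.
Row-reduce the 3×4 matrix with these as rows.
There is 1 pivot column, so rank = 1.

1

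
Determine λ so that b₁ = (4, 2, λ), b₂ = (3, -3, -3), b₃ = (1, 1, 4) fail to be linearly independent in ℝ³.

λ = 11

Dependence holds iff the 3×3 matrix [b₁ b₂ b₃] is singular.
Expanding, det = 6*λ - 66.
This vanishes exactly when λ = 11.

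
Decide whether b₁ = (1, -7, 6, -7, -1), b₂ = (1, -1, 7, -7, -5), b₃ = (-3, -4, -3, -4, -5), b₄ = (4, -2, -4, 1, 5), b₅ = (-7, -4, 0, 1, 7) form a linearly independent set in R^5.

Form the 5×5 matrix with these as columns; its determinant is -13421.
A nonzero determinant means the columns are linearly independent.

linearly independent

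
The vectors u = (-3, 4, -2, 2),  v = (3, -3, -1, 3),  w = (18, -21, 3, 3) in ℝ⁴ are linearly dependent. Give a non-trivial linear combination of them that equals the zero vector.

Row-reduce the matrix with u, v, w as columns; the null space gives the coefficients.
The free variable yields coefficients (3, -3, 1) (any nonzero multiple also works).

3u - 3v + w = 0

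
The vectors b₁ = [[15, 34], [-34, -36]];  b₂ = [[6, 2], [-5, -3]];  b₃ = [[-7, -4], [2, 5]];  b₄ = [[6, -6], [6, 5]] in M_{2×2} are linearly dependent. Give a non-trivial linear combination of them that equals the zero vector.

b₁ - 2b₂ + 3b₃ + 3b₄ = 0

Pass to coordinate vectors relative to the basis {E₁₁, E₁₂, E₂₁, E₂₂}.
Set up α₁b₁ + … + α₄b₄ = 0 and solve the homogeneous system.
The free variable yields coefficients (1, -2, 3, 3) (any nonzero multiple also works).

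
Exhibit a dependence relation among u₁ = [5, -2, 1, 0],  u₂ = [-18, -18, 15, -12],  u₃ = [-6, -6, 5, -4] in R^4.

Solve the homogeneous system with u₁, u₂, u₃ as columns by row-reducing the coefficient matrix.
One solution (up to scaling) is (0, 1, -3).

u₂ - 3u₃ = 0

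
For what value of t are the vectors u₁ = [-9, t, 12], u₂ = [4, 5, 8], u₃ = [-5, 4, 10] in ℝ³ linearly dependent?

t = 33/8

The vectors are dependent exactly when the determinant of the matrix with rows u₁, u₂, u₃ vanishes.
Cofactor expansion gives det = 330 - 80*t.
Solving 330 - 80*t = 0 yields t = 33/8.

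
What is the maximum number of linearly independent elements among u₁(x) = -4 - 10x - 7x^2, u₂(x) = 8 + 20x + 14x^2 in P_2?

1

Pass to coordinate vectors with respect to the basis {1, x, x^2}.
Put the 3×2 matrix [u₁|u₂] into echelon form.
Exactly 1 pivot survives; hence the rank is 1.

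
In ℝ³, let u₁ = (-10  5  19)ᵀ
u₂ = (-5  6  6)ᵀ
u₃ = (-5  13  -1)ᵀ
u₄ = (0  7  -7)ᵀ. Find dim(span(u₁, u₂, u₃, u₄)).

Apply Gaussian elimination to the matrix whose rows are u₁, u₂, u₃, u₄.
Exactly 2 pivots survive; hence the rank is 2.
(With 4 elements in a 3-dimensional space the rank is at most 3.)

2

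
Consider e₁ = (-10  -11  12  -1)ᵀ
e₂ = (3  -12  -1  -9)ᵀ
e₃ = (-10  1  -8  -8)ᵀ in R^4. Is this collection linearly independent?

Row-reduce the matrix whose columns are e₁, e₂, e₃.
The reduction yields 3 nonzero rows, so the rank is 3.
Since rank = 3 (the number of vectors), the set is linearly independent.

linearly independent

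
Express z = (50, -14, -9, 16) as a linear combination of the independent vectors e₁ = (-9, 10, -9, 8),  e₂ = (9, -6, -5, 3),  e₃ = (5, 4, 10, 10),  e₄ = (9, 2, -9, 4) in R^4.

z = -e₁ + 2e₂ + e₃ + 2e₄

Set up the augmented matrix [e₁ | e₂ | e₃ | e₄ | z] and row-reduce.
Row-reducing the augmented matrix gives the unique coefficients (c₁, …, c₄) = (-1, 2, 1, 2).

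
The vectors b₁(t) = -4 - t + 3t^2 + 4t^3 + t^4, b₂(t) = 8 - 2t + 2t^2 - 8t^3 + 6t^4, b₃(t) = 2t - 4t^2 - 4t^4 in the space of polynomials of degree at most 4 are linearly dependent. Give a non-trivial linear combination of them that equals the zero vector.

2b₁ + b₂ + 2b₃ = 0

Take coordinates with respect to {1, t, …, t^4}.
Row-reduce the matrix with b₁, b₂, b₃ as columns; the null space gives the coefficients.
One solution (up to scaling) is (2, 1, 2).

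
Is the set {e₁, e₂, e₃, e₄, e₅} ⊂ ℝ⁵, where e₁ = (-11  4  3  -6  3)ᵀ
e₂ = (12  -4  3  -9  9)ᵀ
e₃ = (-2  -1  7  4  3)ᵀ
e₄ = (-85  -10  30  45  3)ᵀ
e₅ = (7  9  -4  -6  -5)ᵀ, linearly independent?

linearly dependent

Row-reduce the matrix whose columns are e₁, e₂, e₃, e₄, e₅.
The reduction yields 4 nonzero rows, so the rank is 4.
Since rank 4 < 5, the set is linearly dependent.
Indeed 2e₁ - 3e₂ + 3e₃ - e₄ - 3e₅ = 0.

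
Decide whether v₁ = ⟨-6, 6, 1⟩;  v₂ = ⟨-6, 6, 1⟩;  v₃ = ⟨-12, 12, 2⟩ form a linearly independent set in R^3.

linearly dependent

Place the vectors as rows of a 3×3 matrix and reduce to echelon form.
The reduction yields 1 nonzero row, so the rank is 1.
Since rank 1 < 3, the set is linearly dependent.
Indeed v₁ - v₂ = 0.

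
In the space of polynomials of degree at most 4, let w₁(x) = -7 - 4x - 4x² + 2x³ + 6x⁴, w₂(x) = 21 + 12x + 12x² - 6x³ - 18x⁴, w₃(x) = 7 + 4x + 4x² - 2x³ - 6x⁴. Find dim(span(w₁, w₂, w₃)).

Represent each element by its coordinate vector in ℝ⁵.
Form the matrix with w₁, w₂, w₃ as columns and reduce.
Exactly 1 pivot survives; hence the rank is 1.

1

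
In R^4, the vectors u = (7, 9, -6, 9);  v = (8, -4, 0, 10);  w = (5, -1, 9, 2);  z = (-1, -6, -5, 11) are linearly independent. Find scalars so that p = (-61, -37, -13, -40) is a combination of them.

p = -4u - 2v - 3w + 2z

Solve the system with u, v, w, z as columns and p as the right-hand side.
The system has the unique solution (α₁, …, α₄) = (-4, -2, -3, 2).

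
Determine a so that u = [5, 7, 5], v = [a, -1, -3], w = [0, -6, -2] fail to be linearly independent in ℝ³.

a = -5

Dependence holds iff the 3×3 matrix [u v w] is singular.
Expanding, det = -16*a - 80.
Solving -16*a - 80 = 0 yields a = -5.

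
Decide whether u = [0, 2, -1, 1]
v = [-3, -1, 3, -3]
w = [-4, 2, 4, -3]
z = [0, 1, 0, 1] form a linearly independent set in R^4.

The matrix [u|v|w|z] has determinant 7.
A nonzero determinant means the columns are linearly independent.

linearly independent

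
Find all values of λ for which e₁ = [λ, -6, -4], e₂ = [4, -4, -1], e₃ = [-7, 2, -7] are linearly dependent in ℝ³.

λ = 13/3

Dependence holds iff the 3×3 matrix [e₁ e₂ e₃] is singular.
The determinant works out to 30*λ - 130.
This vanishes exactly when λ = 13/3.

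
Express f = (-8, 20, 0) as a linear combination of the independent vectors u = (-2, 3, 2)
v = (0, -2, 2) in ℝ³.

f = 4u - 4v

Since u, v are independent, the coefficients expressing f are uniquely determined by a linear system.
The system has the unique solution (c₁, c₂) = (4, -4).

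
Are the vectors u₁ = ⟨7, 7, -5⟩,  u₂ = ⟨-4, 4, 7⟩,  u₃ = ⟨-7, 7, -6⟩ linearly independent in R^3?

The matrix [u₁|u₂|u₃] has determinant -1022.
A nonzero determinant means the columns are linearly independent.

linearly independent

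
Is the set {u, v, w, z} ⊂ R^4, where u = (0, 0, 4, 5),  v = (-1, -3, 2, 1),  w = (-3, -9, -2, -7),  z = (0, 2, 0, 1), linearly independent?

Place the vectors as rows of a 4×4 matrix and reduce to echelon form.
The reduction yields 3 nonzero rows, so the rank is 3.
Since rank 3 < 4, the set is linearly dependent.

linearly dependent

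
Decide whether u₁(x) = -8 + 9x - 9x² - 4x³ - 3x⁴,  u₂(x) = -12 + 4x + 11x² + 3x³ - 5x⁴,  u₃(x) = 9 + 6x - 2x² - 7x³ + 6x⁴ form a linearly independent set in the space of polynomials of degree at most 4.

linearly independent

Write each element as a coordinate vector in ℝ⁵ using {1, x, …, x⁴}.
Place the vectors as rows of a 3×5 matrix and reduce to echelon form.
The reduction yields 3 nonzero rows, so the rank is 3.
Since rank = 3 (the number of vectors), the set is linearly independent.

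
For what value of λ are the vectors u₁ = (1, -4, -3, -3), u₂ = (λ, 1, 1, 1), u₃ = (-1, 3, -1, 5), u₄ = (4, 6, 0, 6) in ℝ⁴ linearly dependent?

The set is linearly dependent precisely when det[u₁; u₂; u₃; u₄] = 0.
The determinant works out to 30*λ + 42.
Setting this to zero gives λ = -7/5.

λ = -7/5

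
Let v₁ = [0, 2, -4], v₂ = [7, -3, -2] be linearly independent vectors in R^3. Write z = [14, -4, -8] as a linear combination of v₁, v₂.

z = v₁ + 2v₂

Since v₁, v₂ are independent, the coefficients expressing z are uniquely determined by a linear system.
Back-substitution yields (c₁, c₂) = (1, 2).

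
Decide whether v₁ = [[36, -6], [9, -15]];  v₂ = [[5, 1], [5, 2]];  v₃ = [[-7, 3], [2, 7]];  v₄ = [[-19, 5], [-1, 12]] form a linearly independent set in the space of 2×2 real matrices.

linearly dependent

Take coordinates with respect to the standard basis {E₁₁, E₁₂, E₂₁, E₂₂}.
Row-reduce the matrix whose columns are v₁, v₂, v₃, v₄.
The reduction yields 2 nonzero rows, so the rank is 2.
Since rank 2 < 4, the set is linearly dependent.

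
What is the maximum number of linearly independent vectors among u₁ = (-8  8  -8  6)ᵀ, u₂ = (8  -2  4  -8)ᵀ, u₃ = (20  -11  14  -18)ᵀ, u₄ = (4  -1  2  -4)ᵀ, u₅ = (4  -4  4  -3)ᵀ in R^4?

Row-reduce the 5×4 matrix with these as rows.
The echelon form has 2 nonzero rows, so the rank is 2.
(With 5 elements in a 4-dimensional space the rank is at most 4.)

2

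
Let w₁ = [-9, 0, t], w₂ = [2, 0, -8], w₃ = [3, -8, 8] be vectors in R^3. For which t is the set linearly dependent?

Place the vectors as rows of a 3×3 matrix; dependence ⇔ determinant zero.
Cofactor expansion gives det = 576 - 16*t.
Setting this to zero gives t = 36.

t = 36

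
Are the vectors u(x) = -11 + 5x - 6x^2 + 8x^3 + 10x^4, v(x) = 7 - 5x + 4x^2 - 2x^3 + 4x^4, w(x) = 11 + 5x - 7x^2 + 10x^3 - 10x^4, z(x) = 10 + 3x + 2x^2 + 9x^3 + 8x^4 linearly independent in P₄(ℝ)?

Write each element as a coordinate vector in ℝ⁵ using {1, x, …, x^4}.
Place the vectors as rows of a 4×5 matrix and reduce to echelon form.
The reduction yields 4 nonzero rows, so the rank is 4.
Since rank = 4 (the number of vectors), the set is linearly independent.

linearly independent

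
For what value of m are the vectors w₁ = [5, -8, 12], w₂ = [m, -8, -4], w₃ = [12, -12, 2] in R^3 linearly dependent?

m = 19/2

Place the vectors as rows of a 3×3 matrix; dependence ⇔ determinant zero.
Expanding, det = 1216 - 128*m.
Solving 1216 - 128*m = 0 yields m = 19/2.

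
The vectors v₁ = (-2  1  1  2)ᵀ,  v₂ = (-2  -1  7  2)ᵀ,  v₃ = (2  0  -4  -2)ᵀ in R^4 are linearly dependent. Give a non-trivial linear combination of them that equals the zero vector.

Set up α₁v₁ + … + α₃v₃ = 0 and solve the homogeneous system.
A generator of the null space is (1, 1, 2).

v₁ + v₂ + 2v₃ = 0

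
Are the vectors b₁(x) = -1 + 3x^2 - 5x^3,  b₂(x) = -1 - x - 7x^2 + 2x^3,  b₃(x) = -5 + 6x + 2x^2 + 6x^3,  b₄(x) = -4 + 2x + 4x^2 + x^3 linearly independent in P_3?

linearly independent

Write each element as a coordinate vector in ℝ⁴ using {1, x, …, x^3}.
The matrix [b₁|b₂|b₃|b₄] has determinant -511.
A nonzero determinant means the columns are linearly independent.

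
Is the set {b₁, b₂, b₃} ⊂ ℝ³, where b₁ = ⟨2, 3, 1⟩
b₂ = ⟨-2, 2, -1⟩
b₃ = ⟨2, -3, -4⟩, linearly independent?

Row-reduce the matrix whose columns are b₁, b₂, b₃.
The reduction yields 3 nonzero rows, so the rank is 3.
Since rank = 3 (the number of vectors), the set is linearly independent.

linearly independent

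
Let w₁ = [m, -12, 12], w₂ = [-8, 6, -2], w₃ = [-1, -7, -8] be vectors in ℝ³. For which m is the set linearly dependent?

m = 24

The set is linearly dependent precisely when det[w₁; w₂; w₃] = 0.
Expanding, det = 1488 - 62*m.
Setting this to zero gives m = 24.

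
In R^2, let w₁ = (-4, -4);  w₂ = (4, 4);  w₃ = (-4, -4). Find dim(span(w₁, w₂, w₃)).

Put the 2×3 matrix [w₁|w₂|w₃] into echelon form.
Exactly 1 pivot survives; hence the rank is 1.
(With 3 elements in a 2-dimensional space the rank is at most 2.)

dim = 1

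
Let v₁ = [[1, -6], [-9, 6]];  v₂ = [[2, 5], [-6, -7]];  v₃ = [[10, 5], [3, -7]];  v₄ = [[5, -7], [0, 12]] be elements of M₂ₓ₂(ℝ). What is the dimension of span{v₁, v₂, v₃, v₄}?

4

Pass to coordinate vectors with respect to the basis {E₁₁, E₁₂, E₂₁, E₂₂}.
Form the matrix with v₁, v₂, v₃, v₄ as columns and reduce.
Reduction leaves 4 leading entries, giving rank 4.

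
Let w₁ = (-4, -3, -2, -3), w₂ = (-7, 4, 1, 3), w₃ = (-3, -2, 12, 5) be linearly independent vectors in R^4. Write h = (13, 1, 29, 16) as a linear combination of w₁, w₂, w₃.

h = -3w₁ - w₂ + 2w₃

Set up the augmented matrix [w₁ | w₂ | w₃ | h] and row-reduce.
Row-reducing the augmented matrix gives the unique coefficients (α₁, α₂, α₃) = (-3, -1, 2).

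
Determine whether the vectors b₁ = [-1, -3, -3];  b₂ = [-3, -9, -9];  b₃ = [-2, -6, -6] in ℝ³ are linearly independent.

linearly dependent

Form the 3×3 matrix with these as columns; its determinant is 0.
A zero determinant means the columns are linearly dependent.
Indeed 3b₁ - b₂ = 0.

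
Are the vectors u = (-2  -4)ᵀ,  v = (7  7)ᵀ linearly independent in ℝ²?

linearly independent

Row-reduce the matrix whose columns are u, v.
The reduction yields 2 nonzero rows, so the rank is 2.
Since rank = 2 (the number of vectors), the set is linearly independent.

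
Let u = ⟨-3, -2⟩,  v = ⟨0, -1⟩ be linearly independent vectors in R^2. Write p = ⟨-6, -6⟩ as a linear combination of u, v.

p = 2u + 2v

Write p = c₁u + c₂v and equate components.
Back-substitution yields (c₁, c₂) = (2, 2).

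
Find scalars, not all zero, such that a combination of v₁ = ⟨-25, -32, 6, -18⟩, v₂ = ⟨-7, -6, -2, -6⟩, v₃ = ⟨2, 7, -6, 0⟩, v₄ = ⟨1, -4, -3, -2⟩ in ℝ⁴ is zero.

Row-reduce the matrix with v₁, v₂, v₃, v₄ as columns; the null space gives the coefficients.
A generator of the null space is (1, -3, 2, 0).

v₁ - 3v₂ + 2v₃ = 0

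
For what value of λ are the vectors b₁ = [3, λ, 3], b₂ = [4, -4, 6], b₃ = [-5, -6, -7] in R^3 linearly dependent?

Place the vectors as rows of a 3×3 matrix; dependence ⇔ determinant zero.
The determinant works out to 60 - 2*λ.
Solving 60 - 2*λ = 0 yields λ = 30.

λ = 30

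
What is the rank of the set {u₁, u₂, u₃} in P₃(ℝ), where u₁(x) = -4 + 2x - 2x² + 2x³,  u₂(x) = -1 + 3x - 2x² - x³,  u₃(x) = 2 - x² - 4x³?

Use coordinates relative to {1, x, …, x³}.
Put the 4×3 matrix [u₁|u₂|u₃] into echelon form.
Reduction leaves 3 leading entries, giving rank 3.

3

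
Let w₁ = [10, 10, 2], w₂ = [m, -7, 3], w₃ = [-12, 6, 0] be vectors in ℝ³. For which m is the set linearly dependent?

Place the vectors as rows of a 3×3 matrix; dependence ⇔ determinant zero.
Expanding, det = 12*m - 708.
Setting this to zero gives m = 59.

m = 59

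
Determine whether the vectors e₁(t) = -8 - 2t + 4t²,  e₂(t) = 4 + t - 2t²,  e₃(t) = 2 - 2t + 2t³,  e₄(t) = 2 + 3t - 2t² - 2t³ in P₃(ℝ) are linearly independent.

linearly dependent

Take coordinates with respect to the standard basis {1, t, …, t³}.
Place the vectors as rows of a 4×4 matrix and reduce to echelon form.
The reduction yields 2 nonzero rows, so the rank is 2.
Since rank 2 < 4, the set is linearly dependent.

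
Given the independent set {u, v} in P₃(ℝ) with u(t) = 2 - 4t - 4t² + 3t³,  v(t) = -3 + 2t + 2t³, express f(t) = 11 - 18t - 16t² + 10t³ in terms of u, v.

f = 4u - v

Take coordinate vectors relative to {1, t, …, t³}.
Since u, v are independent, the coefficients expressing f are uniquely determined by a linear system.
Back-substitution yields (a₁, a₂) = (4, -1).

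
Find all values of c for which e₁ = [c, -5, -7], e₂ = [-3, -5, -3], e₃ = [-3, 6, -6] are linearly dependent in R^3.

Dependence holds iff the 3×3 matrix [e₁ e₂ e₃] is singular.
Cofactor expansion gives det = 48*c + 276.
Solving 48*c + 276 = 0 yields c = -23/4.

c = -23/4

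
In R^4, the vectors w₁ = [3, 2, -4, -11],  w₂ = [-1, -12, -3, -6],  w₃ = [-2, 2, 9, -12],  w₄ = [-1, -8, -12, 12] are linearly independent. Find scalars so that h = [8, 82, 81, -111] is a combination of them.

Since w₁, w₂, w₃, w₄ are independent, the coefficients expressing h are uniquely determined by a linear system.
The system has the unique solution (c₁, …, c₄) = (3, -3, 4, -4).

h = 3w₁ - 3w₂ + 4w₃ - 4w₄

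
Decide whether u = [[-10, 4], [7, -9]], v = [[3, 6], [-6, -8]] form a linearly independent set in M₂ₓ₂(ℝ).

linearly independent

Write each element as a coordinate vector in ℝ⁴ using {E₁₁, E₁₂, E₂₁, E₂₂}.
Row-reduce the matrix whose columns are u, v.
The reduction yields 2 nonzero rows, so the rank is 2.
Since rank = 2 (the number of vectors), the set is linearly independent.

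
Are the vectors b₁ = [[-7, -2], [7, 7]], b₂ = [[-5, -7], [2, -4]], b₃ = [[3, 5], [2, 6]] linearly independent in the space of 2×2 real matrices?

Write each element as a coordinate vector in ℝ⁴ using {E₁₁, E₁₂, E₂₁, E₂₂}.
Place the vectors as rows of a 3×4 matrix and reduce to echelon form.
The reduction yields 3 nonzero rows, so the rank is 3.
Since rank = 3 (the number of vectors), the set is linearly independent.

linearly independent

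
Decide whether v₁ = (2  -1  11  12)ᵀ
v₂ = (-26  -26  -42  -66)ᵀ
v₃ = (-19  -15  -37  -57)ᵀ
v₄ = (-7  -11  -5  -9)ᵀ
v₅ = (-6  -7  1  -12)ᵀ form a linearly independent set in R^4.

linearly dependent

There are 5 vectors in a 4-dimensional space, so they cannot be linearly independent.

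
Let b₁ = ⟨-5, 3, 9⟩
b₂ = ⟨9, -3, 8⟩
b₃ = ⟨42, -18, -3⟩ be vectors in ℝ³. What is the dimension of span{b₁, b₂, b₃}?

Form the matrix with b₁, b₂, b₃ as columns and reduce.
Exactly 2 pivots survive; hence the rank is 2.

dim = 2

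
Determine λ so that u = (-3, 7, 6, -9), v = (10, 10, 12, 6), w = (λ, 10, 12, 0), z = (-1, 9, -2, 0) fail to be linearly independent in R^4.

λ = 6

The set is linearly dependent precisely when det[u; v; w; z] = 0.
Expanding, det = 1560*λ - 9360.
Setting this to zero gives λ = 6.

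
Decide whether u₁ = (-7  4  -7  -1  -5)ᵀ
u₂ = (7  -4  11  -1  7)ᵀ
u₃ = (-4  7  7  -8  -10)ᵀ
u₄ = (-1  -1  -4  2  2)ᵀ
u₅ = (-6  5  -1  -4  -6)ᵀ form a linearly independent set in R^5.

linearly dependent

The matrix [u₁|u₂|u₃|u₄|u₅] has determinant 0.
A zero determinant means the columns are linearly dependent.
Indeed 3u₁ + u₂ - 2u₃ - 6u₄ = 0.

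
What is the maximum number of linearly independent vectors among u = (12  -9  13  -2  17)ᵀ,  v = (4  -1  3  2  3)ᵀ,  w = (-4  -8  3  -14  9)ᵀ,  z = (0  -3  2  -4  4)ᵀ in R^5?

Row-reduce the 4×5 matrix with these as rows.
Exactly 2 pivots survive; hence the rank is 2.

2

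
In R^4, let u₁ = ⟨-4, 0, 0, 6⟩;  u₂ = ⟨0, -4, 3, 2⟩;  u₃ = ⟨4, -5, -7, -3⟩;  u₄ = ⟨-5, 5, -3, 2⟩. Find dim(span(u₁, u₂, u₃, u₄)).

dim = 4

Put the 4×4 matrix [u₁|u₂|u₃|u₄] into echelon form.
Exactly 4 pivots survive; hence the rank is 4.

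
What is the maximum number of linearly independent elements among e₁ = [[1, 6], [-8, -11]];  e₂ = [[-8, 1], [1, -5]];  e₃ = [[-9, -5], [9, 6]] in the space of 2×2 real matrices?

2

Represent each element by its coordinate vector in ℝ⁴.
Row-reduce the 3×4 matrix with these as rows.
Reduction leaves 2 leading entries, giving rank 2.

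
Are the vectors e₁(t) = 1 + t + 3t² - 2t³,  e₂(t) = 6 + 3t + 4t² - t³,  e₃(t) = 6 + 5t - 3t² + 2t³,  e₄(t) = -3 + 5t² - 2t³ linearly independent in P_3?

linearly independent

Write each element as a coordinate vector in ℝ⁴ using {1, t, …, t³}.
Form the 4×4 matrix with these as columns; its determinant is 147.
A nonzero determinant means the columns are linearly independent.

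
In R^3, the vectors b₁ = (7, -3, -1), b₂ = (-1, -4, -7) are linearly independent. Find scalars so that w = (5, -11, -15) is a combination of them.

Since b₁, b₂ are independent, the coefficients expressing w are uniquely determined by a linear system.
Row-reducing the augmented matrix gives the unique coefficients (a₁, a₂) = (1, 2).

w = b₁ + 2b₂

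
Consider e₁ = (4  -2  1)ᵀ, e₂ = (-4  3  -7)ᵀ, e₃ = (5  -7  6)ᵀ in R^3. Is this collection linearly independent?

The matrix [e₁|e₂|e₃] has determinant -89.
A nonzero determinant means the columns are linearly independent.

linearly independent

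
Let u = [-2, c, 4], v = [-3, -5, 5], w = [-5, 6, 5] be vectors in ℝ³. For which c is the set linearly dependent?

c = -31/5

The set is linearly dependent precisely when det[u; v; w] = 0.
Expanding, det = -10*c - 62.
Setting this to zero gives c = -31/5.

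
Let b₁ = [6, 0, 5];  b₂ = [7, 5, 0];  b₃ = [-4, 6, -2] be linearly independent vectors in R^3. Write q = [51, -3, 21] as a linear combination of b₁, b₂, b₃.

Write q = c₁b₁ + … + c₃b₃ and equate components.
The system has the unique solution (c₁, c₂, c₃) = (3, 3, -3).

q = 3b₁ + 3b₂ - 3b₃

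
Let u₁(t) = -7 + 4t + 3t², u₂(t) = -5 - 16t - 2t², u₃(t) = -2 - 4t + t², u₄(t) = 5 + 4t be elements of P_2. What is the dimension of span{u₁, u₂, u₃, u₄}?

3

Represent each element by its coordinate vector in ℝ³.
Form the matrix with u₁, u₂, u₃, u₄ as columns and reduce.
Reduction leaves 3 leading entries, giving rank 3.
(With 4 elements in a 3-dimensional space the rank is at most 3.)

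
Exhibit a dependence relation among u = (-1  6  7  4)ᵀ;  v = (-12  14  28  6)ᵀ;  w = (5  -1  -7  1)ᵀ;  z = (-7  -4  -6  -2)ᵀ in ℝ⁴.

Row-reduce the matrix with u, v, w, z as columns; the null space gives the coefficients.
A generator of the null space is (2, -1, -2, 0).

2u - v - 2w = 0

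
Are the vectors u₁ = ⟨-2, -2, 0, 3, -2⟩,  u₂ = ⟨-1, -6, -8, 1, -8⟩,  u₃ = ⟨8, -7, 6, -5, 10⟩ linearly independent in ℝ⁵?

Place the vectors as rows of a 3×5 matrix and reduce to echelon form.
The reduction yields 3 nonzero rows, so the rank is 3.
Since rank = 3 (the number of vectors), the set is linearly independent.

linearly independent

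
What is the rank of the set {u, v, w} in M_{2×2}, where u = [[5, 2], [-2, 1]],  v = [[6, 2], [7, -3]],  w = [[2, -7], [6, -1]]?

Represent each element by its coordinate vector in ℝ⁴.
Put the 4×3 matrix [u|v|w] into echelon form.
There are 3 pivot columns, so rank = 3.

3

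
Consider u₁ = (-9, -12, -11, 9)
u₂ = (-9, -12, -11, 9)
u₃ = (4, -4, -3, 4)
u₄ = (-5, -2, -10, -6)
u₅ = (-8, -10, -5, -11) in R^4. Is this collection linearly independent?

There are 5 vectors in a 4-dimensional space, so they cannot be linearly independent.

linearly dependent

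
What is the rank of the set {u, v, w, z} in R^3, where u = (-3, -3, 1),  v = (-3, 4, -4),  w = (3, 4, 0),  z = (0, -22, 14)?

Put the 3×4 matrix [u|v|w|z] into echelon form.
Exactly 3 pivots survive; hence the rank is 3.
(With 4 elements in a 3-dimensional space the rank is at most 3.)

rank 3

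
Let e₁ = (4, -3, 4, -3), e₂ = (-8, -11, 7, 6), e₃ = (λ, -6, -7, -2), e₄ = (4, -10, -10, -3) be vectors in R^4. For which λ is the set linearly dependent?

λ = 8/3

The vectors are dependent exactly when the determinant of the matrix with rows e₁, e₂, e₃, e₄ vanishes.
The determinant works out to 2744 - 1029*λ.
Setting this to zero gives λ = 8/3.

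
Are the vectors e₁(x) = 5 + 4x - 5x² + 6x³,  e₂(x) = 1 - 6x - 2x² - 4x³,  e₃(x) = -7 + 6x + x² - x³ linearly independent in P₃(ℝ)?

linearly independent

Take coordinates with respect to the standard basis {1, x, …, x³}.
Row-reduce the matrix whose columns are e₁, e₂, e₃.
The reduction yields 3 nonzero rows, so the rank is 3.
Since rank = 3 (the number of vectors), the set is linearly independent.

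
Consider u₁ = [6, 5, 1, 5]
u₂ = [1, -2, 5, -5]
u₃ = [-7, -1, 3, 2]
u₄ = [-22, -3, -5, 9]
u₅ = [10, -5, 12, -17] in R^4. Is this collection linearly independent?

linearly dependent

There are 5 vectors in a 4-dimensional space, so they cannot be linearly independent.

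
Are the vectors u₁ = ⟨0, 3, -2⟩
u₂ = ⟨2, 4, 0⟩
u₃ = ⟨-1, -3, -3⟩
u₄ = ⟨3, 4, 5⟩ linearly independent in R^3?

linearly dependent

There are 4 vectors in a 3-dimensional space, so they cannot be linearly independent.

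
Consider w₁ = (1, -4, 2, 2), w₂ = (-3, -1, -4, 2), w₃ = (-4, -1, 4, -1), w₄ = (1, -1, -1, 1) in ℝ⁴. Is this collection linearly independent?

linearly independent

Place the vectors as rows of a 4×4 matrix and reduce to echelon form.
The reduction yields 4 nonzero rows, so the rank is 4.
Since rank = 4 (the number of vectors), the set is linearly independent.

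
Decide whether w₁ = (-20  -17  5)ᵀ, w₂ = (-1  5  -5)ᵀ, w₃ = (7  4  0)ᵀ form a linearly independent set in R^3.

linearly dependent

Place the vectors as rows of a 3×3 matrix and reduce to echelon form.
The reduction yields 2 nonzero rows, so the rank is 2.
Since rank 2 < 3, the set is linearly dependent.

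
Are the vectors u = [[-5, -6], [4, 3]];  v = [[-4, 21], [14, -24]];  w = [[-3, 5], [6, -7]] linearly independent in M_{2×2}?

Take coordinates with respect to the standard basis {E₁₁, E₁₂, E₂₁, E₂₂}.
Row-reduce the matrix whose columns are u, v, w.
The reduction yields 2 nonzero rows, so the rank is 2.
Since rank 2 < 3, the set is linearly dependent.

linearly dependent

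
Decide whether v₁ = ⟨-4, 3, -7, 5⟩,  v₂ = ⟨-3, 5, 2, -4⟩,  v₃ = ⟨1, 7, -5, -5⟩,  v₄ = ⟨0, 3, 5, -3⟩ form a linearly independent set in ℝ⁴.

The matrix [v₁|v₂|v₃|v₄] has determinant 1052.
A nonzero determinant means the columns are linearly independent.

linearly independent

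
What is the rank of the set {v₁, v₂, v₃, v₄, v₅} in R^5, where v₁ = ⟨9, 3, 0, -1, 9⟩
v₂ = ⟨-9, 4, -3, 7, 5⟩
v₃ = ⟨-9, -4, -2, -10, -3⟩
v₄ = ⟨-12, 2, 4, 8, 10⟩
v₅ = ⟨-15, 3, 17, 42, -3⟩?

rank 4

Row-reduce the 5×5 matrix with these as rows.
There are 4 pivot columns, so rank = 4.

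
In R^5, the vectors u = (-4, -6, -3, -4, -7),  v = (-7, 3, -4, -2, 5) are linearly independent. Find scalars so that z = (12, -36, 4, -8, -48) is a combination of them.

z = 4u - 4v

Since u, v are independent, the coefficients expressing z are uniquely determined by a linear system.
Row-reducing the augmented matrix gives the unique coefficients (α₁, α₂) = (4, -4).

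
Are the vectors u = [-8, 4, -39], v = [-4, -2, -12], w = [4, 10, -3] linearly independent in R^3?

The matrix [u|v|w] has determinant 0.
A zero determinant means the columns are linearly dependent.
Indeed u - 3v - w = 0.

linearly dependent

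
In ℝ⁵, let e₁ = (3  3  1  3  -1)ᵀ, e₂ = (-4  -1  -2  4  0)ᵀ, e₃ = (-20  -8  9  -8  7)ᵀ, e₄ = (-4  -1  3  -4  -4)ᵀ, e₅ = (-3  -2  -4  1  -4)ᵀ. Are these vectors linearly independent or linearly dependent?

Place the vectors as rows of a 5×5 matrix and reduce to echelon form.
The reduction yields 4 nonzero rows, so the rank is 4.
Since rank 4 < 5, the set is linearly dependent.
Indeed 3e₁ - 3e₂ + e₃ - 2e₄ + 3e₅ = 0.

linearly dependent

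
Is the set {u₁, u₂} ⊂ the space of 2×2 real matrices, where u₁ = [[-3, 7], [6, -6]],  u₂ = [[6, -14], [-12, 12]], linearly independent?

Write each element as a coordinate vector in ℝ⁴ using {E₁₁, E₁₂, E₂₁, E₂₂}.
Place the vectors as rows of a 2×4 matrix and reduce to echelon form.
The reduction yields 1 nonzero row, so the rank is 1.
Since rank 1 < 2, the set is linearly dependent.

linearly dependent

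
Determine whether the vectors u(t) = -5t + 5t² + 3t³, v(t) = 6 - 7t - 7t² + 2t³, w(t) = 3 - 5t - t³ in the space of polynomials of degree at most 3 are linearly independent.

linearly independent

Take coordinates with respect to the standard basis {1, t, …, t³}.
Row-reduce the matrix whose columns are u, v, w.
The reduction yields 3 nonzero rows, so the rank is 3.
Since rank = 3 (the number of vectors), the set is linearly independent.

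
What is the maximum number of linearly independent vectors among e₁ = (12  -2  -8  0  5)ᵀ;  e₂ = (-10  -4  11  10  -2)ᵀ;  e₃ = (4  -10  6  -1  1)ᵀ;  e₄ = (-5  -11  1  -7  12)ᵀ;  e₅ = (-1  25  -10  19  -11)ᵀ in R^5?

Apply Gaussian elimination to the matrix whose rows are e₁, e₂, e₃, e₄, e₅.
The echelon form has 4 nonzero rows, so the rank is 4.

4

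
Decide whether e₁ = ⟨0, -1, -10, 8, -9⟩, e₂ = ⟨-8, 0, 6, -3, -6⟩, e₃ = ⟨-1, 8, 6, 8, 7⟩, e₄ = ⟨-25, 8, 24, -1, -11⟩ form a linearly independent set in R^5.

linearly dependent

Place the vectors as rows of a 4×5 matrix and reduce to echelon form.
The reduction yields 3 nonzero rows, so the rank is 3.
Since rank 3 < 4, the set is linearly dependent.
Indeed 3e₂ + e₃ - e₄ = 0.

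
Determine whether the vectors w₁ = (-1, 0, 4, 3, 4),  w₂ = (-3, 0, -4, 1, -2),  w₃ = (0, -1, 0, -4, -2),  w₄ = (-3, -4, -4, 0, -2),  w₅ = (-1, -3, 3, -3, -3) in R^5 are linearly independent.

linearly independent

Form the 5×5 matrix with these as columns; its determinant is -862.
A nonzero determinant means the columns are linearly independent.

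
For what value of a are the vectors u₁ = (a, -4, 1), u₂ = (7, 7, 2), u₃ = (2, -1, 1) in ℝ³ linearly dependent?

a = 1

Place the vectors as rows of a 3×3 matrix; dependence ⇔ determinant zero.
The determinant works out to 9*a - 9.
This vanishes exactly when a = 1.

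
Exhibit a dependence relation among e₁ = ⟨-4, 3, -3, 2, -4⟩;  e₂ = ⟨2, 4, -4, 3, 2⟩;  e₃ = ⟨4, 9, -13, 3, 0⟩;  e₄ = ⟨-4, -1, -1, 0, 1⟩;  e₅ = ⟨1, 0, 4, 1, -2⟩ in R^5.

e₁ + e₂ - e₃ - 2e₄ - 2e₅ = 0

Write the vectors as columns of a matrix and find a nonzero vector in its null space.
The free variable yields coefficients (1, 1, -1, -2, -2) (any nonzero multiple also works).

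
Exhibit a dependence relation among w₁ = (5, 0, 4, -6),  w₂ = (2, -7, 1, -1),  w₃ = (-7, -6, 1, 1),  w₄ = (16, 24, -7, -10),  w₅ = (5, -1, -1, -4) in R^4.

Row-reduce the matrix with w₁, w₂, w₃, w₄, w₅ as columns; the null space gives the coefficients.
A generator of the null space is (0, 3, 1, 1, -3).

3w₂ + w₃ + w₄ - 3w₅ = 0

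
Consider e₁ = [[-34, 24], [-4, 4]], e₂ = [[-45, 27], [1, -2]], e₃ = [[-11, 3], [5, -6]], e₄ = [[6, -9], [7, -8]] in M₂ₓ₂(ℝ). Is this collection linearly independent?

Take coordinates with respect to the standard basis {E₁₁, E₁₂, E₂₁, E₂₂}.
Form the 4×4 matrix with these as columns; its determinant is 0.
A zero determinant means the columns are linearly dependent.

linearly dependent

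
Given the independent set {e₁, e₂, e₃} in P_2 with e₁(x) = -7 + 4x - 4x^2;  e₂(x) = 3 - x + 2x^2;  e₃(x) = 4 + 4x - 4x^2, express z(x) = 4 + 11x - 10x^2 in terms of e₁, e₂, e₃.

z = e₁ + e₂ + 2e₃

Work in coordinates with respect to the standard basis {1, x, x^2}.
Solve the system with e₁, e₂, e₃ as columns and z as the right-hand side.
The system has the unique solution (α₁, α₂, α₃) = (1, 1, 2).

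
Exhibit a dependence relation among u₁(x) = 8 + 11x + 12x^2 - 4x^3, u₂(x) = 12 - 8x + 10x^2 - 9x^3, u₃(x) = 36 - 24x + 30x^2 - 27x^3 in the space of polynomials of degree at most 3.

Write each element as a vector in ℝ⁴ using {1, x, …, x^3}.
Set up α₁u₁ + … + α₃u₃ = 0 and solve the homogeneous system.
One solution (up to scaling) is (0, 3, -1).

3u₂ - u₃ = 0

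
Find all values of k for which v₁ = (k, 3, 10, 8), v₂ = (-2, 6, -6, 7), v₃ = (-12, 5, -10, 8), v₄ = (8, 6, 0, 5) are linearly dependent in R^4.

k = -44/3

The vectors are dependent exactly when the determinant of the matrix with rows v₁, v₂, v₃, v₄ vanishes.
Cofactor expansion gives det = -18*k - 264.
This vanishes exactly when k = -44/3.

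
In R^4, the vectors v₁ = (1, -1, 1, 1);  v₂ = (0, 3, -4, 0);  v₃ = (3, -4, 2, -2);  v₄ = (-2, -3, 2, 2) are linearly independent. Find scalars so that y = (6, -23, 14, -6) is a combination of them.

Write y = a₁v₁ + … + a₄v₄ and equate components.
Back-substitution yields (a₁, …, a₄) = (-2, -1, 4, 2).

y = -2v₁ - v₂ + 4v₃ + 2v₄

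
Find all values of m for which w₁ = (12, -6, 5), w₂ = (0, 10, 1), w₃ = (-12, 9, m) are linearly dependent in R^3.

m = -47/10

The vectors are dependent exactly when the determinant of the matrix with rows w₁, w₂, w₃ vanishes.
The determinant works out to 120*m + 564.
This vanishes exactly when m = -47/10.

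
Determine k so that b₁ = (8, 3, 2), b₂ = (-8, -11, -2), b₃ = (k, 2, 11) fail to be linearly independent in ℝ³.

The vectors are dependent exactly when the determinant of the matrix with rows b₁, b₂, b₃ vanishes.
The determinant works out to 16*k - 704.
This vanishes exactly when k = 44.

k = 44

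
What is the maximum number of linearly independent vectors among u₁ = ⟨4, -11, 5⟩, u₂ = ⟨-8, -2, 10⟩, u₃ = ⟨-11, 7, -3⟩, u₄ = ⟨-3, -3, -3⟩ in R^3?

3

Put the 3×4 matrix [u₁|u₂|u₃|u₄] into echelon form.
Exactly 3 pivots survive; hence the rank is 3.
(With 4 elements in a 3-dimensional space the rank is at most 3.)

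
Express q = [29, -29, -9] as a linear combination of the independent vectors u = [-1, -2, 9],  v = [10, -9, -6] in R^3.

q = u + 3v

Solve the system with u, v as columns and q as the right-hand side.
Row-reducing the augmented matrix gives the unique coefficients (c₁, c₂) = (1, 3).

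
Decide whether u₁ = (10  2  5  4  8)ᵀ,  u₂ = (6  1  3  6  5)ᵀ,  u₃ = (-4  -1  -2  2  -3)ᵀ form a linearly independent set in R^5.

linearly dependent

Row-reduce the matrix whose columns are u₁, u₂, u₃.
The reduction yields 2 nonzero rows, so the rank is 2.
Since rank 2 < 3, the set is linearly dependent.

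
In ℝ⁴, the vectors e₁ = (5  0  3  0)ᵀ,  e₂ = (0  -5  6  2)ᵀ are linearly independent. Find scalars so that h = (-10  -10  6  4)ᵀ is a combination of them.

h = -2e₁ + 2e₂

Since e₁, e₂ are independent, the coefficients expressing h are uniquely determined by a linear system.
Row-reducing the augmented matrix gives the unique coefficients (c₁, c₂) = (-2, 2).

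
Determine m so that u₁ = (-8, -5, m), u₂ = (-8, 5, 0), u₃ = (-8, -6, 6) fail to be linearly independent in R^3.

m = 60/11

The vectors are dependent exactly when the determinant of the matrix with rows u₁, u₂, u₃ vanishes.
Cofactor expansion gives det = 88*m - 480.
Setting this to zero gives m = 60/11.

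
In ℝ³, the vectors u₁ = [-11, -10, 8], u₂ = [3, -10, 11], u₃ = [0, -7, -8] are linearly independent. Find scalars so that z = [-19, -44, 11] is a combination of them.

z = 2u₁ + u₂ + 2u₃

Write z = α₁u₁ + … + α₃u₃ and equate components.
Back-substitution yields (α₁, α₂, α₃) = (2, 1, 2).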